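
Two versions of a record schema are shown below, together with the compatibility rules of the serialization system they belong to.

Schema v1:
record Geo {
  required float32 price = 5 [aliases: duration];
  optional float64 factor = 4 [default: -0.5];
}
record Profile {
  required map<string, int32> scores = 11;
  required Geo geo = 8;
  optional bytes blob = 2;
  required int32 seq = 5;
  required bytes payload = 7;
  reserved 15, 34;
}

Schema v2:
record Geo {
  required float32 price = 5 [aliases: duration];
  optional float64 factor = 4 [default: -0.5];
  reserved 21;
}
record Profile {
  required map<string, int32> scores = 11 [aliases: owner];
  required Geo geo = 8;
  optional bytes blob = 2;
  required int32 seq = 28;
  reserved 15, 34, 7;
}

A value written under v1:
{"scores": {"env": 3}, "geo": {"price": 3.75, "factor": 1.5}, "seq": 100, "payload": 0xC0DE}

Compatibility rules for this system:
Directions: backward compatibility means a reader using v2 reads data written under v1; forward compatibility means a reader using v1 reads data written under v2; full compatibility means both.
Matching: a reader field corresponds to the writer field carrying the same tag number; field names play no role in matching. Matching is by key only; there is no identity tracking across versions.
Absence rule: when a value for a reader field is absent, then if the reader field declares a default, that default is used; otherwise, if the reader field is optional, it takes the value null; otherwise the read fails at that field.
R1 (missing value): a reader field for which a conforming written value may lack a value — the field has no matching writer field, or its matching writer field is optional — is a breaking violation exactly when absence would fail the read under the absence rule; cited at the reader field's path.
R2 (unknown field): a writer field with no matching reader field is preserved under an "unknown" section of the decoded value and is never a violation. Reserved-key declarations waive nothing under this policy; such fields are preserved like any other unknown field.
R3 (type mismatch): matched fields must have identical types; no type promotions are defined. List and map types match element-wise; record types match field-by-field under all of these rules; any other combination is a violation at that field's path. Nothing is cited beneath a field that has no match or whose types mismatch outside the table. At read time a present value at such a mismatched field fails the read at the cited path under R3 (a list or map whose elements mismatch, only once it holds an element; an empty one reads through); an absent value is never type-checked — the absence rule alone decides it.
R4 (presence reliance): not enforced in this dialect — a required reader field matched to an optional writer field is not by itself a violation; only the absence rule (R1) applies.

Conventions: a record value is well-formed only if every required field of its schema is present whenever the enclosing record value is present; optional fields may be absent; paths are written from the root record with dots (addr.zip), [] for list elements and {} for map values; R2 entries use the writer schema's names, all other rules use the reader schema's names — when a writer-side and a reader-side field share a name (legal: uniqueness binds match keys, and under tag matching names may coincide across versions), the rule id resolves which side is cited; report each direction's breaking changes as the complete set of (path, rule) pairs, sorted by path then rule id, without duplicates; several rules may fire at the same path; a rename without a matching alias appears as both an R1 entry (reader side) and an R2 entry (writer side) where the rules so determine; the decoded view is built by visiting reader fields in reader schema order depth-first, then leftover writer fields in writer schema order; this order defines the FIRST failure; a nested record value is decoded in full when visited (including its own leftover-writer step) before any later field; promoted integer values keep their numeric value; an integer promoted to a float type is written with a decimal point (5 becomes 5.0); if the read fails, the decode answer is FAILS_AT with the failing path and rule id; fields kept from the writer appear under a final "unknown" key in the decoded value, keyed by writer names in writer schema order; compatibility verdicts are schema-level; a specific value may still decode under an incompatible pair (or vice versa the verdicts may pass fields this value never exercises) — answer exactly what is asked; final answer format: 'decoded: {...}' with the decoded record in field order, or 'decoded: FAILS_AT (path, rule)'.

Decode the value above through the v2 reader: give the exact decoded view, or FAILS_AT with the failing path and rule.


decoded: FAILS_AT (seq, R1)

in Profile below, arrows point writer -> reader
migrating the Profile value to v2:
  scores := {"env": 3}
  geo.price := 3.75
  geo.factor := 1.5
  blob := null (absent, optional -> null)
  read fails at seq under R1 (no fill)
  => FAILS_AT (seq, R1)
diffs on Profile not affecting the asked answer:
  removed field payload from record Profile (its key 7 joins the reserved list) -> schema-level compatibility only; this Profile value's decode is unchanged


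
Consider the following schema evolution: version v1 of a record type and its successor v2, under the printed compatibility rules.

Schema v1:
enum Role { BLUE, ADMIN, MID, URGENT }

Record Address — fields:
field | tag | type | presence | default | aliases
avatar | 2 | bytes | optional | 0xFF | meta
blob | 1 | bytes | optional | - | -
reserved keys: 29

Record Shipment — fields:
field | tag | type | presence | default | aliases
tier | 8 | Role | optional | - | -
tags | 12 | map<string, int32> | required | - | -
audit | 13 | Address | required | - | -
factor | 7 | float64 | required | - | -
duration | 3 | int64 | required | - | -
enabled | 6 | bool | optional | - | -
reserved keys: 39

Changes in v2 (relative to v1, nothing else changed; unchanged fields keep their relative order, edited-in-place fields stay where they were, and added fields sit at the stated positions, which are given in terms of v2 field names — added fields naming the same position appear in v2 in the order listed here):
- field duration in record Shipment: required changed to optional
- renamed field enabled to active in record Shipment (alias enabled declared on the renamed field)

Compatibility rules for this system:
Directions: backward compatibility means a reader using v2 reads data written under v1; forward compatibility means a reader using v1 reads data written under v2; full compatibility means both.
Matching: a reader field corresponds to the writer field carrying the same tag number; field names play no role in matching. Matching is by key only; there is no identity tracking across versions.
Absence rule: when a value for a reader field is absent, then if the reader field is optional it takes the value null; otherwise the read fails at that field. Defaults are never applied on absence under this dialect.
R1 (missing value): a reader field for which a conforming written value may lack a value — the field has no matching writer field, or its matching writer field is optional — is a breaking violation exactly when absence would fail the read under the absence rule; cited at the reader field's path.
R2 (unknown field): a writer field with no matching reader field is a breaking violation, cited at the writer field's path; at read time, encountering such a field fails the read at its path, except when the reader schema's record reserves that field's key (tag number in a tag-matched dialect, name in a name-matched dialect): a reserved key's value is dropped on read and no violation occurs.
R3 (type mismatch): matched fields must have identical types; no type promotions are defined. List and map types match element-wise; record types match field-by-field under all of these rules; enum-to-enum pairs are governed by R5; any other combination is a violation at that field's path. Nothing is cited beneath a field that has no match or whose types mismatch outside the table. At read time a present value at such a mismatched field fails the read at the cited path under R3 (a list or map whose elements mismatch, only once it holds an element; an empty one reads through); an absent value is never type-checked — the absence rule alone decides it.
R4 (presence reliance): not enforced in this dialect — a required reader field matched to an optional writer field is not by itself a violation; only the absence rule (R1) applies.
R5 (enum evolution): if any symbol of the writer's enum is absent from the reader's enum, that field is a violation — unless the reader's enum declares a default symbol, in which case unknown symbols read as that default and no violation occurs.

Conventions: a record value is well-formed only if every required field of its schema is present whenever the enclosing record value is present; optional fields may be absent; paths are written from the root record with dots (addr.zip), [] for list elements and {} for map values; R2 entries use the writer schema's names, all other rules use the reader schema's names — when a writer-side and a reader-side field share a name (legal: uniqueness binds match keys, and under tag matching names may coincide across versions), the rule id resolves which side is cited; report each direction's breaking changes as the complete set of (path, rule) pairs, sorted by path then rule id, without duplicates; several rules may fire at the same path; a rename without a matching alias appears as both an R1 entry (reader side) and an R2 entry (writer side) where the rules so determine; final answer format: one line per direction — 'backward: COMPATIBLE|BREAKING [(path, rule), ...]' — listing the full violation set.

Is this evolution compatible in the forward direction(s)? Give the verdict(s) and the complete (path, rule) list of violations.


each type pair in Shipment: writer, then reader
forward pass over Shipment, reader schema v1, writer schema v2:
  tier: Role -> Role, writer optional; from tier
  tags: map<string, int32> -> map<string, int32>, writer required; from tags
  audit: Address -> Address, writer required; from audit
  factor: float64 -> float64, writer required; from factor
  duration: int64 -> int64, writer optional; from duration
  enabled: bool -> bool, writer optional; from active
  audit.avatar: bytes -> bytes, writer optional; from audit.avatar
  audit.blob: bytes -> bytes, writer optional; from audit.blob
  breaking: (duration, R1)
  => forward verdict for Shipment: BREAKING, 1 violation(s)
remaining Shipment differences; none change what is asked:
  renamed field enabled to active in record Shipment (alias enabled declared on the renamed field) -> triggers nothing under Shipment's printed rules — same verdict

forward: BREAKING [(duration, R1)]


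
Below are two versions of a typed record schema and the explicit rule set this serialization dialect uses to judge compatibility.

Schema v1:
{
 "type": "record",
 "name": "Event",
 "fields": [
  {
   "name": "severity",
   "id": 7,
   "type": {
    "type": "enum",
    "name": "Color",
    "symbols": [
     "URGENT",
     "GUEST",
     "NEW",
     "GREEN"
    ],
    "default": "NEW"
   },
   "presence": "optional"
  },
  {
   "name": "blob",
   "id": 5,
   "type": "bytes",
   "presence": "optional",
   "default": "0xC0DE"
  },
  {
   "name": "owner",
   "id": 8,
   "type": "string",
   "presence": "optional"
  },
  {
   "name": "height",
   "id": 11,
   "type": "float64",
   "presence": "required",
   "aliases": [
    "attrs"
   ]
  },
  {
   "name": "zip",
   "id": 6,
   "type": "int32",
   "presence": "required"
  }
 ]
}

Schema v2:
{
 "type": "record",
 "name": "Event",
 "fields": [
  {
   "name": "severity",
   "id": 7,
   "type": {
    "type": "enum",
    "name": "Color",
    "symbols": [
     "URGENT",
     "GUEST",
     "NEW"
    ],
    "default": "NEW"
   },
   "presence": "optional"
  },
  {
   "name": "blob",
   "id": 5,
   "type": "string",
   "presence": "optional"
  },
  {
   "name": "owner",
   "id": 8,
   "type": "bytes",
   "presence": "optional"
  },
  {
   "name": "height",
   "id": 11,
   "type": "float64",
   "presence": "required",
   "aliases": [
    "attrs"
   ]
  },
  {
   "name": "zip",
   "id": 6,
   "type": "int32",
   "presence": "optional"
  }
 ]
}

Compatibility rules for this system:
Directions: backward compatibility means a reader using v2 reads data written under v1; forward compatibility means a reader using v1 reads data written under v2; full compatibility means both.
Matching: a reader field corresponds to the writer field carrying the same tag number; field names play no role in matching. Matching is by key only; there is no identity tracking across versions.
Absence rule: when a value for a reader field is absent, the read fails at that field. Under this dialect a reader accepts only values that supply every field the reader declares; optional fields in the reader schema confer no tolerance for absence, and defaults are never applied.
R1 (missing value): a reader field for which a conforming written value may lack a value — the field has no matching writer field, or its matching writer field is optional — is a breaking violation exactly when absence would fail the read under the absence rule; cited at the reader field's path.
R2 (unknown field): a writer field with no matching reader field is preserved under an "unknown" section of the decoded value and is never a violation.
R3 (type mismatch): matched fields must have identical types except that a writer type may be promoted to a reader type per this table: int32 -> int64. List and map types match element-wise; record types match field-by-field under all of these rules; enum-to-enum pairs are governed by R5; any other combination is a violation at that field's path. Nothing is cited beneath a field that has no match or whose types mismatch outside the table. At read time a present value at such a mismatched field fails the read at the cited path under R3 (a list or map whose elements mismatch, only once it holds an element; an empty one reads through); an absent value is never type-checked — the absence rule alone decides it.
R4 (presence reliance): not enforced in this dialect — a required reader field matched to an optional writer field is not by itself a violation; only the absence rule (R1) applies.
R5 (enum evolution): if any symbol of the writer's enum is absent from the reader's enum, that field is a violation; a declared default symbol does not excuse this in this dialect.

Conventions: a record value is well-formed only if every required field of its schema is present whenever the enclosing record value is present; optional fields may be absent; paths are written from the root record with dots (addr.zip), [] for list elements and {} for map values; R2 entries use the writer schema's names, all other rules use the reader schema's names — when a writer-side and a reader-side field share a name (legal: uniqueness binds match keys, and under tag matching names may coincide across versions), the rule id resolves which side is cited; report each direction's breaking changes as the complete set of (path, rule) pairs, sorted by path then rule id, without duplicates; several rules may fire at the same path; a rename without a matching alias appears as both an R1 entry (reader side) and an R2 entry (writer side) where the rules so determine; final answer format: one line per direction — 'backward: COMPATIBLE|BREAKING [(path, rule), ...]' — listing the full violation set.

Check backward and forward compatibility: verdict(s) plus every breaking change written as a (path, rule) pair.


in Event below, arrows point writer -> reader
backward pass over Event, reader schema v2, writer schema v1:
  Color -> Color, writer optional: severity aligns to severity
  bytes -> string, writer optional: blob aligns to blob
  string -> bytes, writer optional: owner aligns to owner
  float64 -> float64, writer required: height aligns to height
  int32 -> int32, writer required: zip aligns to zip
  R1 fires at blob
  R3 fires at blob
  R1 fires at owner
  R3 fires at owner
  R1 fires at severity
  R5 fires at severity
  backward on Event therefore BREAKING (6)
forward pass over Event, reader schema v1, writer schema v2:
  Color -> Color, writer optional: severity aligns to severity
  string -> bytes, writer optional: blob aligns to blob
  bytes -> string, writer optional: owner aligns to owner
  float64 -> float64, writer required: height aligns to height
  int32 -> int32, writer optional: zip aligns to zip
  R1 fires at blob
  R3 fires at blob
  R1 fires at owner
  R3 fires at owner
  R1 fires at severity
  R1 fires at zip
  forward on Event therefore BREAKING (6)

backward: BREAKING [(blob, R1), (blob, R3), (owner, R1), (owner, R3), (severity, R1), (severity, R5)]; forward: BREAKING [(blob, R1), (blob, R3), (owner, R1), (owner, R3), (severity, R1), (zip, R1)]


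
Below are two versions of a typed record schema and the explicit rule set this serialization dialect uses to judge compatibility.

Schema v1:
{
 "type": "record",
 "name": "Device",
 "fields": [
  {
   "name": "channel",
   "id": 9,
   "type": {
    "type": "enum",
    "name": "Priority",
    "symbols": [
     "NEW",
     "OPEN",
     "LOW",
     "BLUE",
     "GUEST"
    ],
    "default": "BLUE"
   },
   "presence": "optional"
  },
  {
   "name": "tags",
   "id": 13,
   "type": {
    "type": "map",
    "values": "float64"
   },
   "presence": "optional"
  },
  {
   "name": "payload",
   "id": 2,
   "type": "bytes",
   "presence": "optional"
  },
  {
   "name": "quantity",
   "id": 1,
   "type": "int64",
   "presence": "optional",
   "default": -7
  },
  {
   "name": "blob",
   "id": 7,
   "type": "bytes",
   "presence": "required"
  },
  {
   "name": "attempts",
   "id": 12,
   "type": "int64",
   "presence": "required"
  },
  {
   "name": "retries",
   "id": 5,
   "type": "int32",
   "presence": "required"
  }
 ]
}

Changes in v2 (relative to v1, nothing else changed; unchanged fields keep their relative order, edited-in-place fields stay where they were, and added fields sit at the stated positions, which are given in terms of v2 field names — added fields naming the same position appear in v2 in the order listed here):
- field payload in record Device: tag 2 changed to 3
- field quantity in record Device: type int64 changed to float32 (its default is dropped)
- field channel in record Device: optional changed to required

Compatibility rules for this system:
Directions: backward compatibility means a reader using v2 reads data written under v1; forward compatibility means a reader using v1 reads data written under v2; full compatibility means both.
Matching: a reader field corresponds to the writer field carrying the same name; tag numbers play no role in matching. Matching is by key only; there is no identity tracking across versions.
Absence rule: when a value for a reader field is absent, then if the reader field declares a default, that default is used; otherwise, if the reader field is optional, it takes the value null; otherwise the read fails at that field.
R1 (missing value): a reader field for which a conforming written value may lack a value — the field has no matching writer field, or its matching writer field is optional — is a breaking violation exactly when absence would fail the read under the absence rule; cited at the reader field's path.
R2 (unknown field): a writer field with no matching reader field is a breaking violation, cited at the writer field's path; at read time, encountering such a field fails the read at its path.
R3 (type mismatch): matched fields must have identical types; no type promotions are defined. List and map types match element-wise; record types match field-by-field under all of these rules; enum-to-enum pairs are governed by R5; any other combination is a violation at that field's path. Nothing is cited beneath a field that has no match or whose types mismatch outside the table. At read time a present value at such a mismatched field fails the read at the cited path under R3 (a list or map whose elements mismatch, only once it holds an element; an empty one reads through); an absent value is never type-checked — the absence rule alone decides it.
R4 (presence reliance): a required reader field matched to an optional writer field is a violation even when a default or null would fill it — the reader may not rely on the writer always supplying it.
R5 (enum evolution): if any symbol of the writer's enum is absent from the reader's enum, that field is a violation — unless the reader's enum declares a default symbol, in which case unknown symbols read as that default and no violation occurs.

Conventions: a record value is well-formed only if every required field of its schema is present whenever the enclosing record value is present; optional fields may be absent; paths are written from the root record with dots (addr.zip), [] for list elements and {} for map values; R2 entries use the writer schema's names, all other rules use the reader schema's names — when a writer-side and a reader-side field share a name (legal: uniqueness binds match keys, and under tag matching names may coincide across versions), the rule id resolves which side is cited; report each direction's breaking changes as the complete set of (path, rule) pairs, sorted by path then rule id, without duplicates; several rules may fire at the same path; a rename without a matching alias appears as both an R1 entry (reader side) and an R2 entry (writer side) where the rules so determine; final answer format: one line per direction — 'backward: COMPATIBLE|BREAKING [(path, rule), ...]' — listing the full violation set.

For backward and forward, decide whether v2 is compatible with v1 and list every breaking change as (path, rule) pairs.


backward: BREAKING [(channel, R1), (channel, R4), (quantity, R3)]; forward: BREAKING [(quantity, R3)]

the writer's type comes first in each Device pair
backward analysis of Device with v2 as reader and v1 as writer:
  channel: paired with writer channel (Priority -> Priority; writer optional)
  tags: paired with writer tags (map<string, float64> -> map<string, float64>; writer optional)
  payload: paired with writer payload (bytes -> bytes; writer optional)
  quantity: paired with writer quantity (int64 -> float32; writer optional)
  blob: paired with writer blob (bytes -> bytes; writer required)
  attempts: paired with writer attempts (int64 -> int64; writer required)
  retries: paired with writer retries (int32 -> int32; writer required)
  breaking: (channel, R1)
  breaking: (channel, R4)
  breaking: (quantity, R3)
  backward on Device therefore BREAKING (3)
forward analysis of Device with v1 as reader and v2 as writer:
  channel: paired with writer channel (Priority -> Priority; writer required)
  tags: paired with writer tags (map<string, float64> -> map<string, float64>; writer optional)
  payload: paired with writer payload (bytes -> bytes; writer optional)
  quantity: paired with writer quantity (float32 -> int64; writer optional)
  blob: paired with writer blob (bytes -> bytes; writer required)
  attempts: paired with writer attempts (int64 -> int64; writer required)
  retries: paired with writer retries (int32 -> int32; writer required)
  breaking: (quantity, R3)
  forward on Device therefore BREAKING (1)


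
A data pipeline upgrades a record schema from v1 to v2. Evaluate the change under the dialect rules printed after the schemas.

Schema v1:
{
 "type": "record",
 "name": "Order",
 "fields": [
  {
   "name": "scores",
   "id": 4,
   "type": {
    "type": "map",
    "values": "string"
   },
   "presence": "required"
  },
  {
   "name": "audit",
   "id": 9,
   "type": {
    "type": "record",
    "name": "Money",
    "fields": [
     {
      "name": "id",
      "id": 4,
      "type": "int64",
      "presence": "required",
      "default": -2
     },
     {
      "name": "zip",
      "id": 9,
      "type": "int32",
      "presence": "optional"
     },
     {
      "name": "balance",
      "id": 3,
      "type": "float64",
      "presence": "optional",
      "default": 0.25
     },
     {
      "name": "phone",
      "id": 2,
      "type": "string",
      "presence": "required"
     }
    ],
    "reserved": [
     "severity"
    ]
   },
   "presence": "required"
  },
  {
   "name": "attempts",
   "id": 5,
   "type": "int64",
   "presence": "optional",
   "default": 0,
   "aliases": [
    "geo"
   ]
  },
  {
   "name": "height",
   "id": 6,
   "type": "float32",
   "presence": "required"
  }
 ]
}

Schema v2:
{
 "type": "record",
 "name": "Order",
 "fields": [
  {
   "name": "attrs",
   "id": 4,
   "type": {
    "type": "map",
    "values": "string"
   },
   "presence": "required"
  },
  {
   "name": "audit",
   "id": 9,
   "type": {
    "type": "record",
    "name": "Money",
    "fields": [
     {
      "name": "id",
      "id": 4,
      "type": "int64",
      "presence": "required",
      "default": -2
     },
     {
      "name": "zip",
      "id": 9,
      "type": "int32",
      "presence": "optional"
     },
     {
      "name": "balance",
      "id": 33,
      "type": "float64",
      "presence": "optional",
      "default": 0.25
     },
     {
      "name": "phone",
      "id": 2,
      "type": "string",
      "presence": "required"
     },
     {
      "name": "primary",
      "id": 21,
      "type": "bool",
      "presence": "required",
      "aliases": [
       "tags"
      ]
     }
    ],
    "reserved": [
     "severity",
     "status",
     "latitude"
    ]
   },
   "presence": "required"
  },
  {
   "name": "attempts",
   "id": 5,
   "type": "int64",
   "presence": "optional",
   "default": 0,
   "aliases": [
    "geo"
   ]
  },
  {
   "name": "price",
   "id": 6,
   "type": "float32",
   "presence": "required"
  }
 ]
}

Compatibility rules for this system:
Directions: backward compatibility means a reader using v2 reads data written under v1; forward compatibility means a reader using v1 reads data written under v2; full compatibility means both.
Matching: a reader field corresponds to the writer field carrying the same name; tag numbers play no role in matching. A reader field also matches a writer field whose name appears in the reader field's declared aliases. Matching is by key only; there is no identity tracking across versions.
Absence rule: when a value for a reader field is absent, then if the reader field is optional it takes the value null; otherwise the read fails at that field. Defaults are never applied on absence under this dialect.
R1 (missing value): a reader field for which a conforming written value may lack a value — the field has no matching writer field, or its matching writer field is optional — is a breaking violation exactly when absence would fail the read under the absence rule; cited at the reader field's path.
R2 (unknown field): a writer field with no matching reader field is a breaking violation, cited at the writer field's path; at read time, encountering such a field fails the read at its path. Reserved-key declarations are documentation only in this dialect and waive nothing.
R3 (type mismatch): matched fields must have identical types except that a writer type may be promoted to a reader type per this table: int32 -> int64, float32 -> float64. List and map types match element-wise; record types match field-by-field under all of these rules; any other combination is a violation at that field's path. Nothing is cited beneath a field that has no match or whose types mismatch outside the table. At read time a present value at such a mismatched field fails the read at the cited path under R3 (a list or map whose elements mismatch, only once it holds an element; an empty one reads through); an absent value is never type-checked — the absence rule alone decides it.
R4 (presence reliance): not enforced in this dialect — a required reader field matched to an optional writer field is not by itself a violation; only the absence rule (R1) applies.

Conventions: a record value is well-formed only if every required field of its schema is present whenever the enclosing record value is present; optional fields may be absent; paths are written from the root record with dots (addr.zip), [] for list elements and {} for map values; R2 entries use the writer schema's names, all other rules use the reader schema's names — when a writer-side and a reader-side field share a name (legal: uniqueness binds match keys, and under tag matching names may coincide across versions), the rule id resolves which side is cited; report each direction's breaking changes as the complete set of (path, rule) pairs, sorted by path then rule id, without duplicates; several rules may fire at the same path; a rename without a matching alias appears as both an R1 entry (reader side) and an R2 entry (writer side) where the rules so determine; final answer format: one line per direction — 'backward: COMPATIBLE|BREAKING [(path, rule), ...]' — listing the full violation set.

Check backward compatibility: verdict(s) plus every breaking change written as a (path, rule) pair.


the writer's type comes first in each Order pair
backward for Order (reader v2, writer v1):
  attrs: no writer match
  audit: paired with writer audit (Money -> Money; writer required)
  attempts: paired with writer attempts (int64 -> int64; writer optional)
  price: no writer match
  writer scores: unknown to reader
  writer height: unknown to reader
  audit.id: paired with writer audit.id (int64 -> int64; writer required)
  audit.zip: paired with writer audit.zip (int32 -> int32; writer optional)
  audit.balance: paired with writer audit.balance (float64 -> float64; writer optional)
  audit.phone: paired with writer audit.phone (string -> string; writer required)
  audit.primary: no writer match
  R1 fires at attrs
  R1 fires at audit.primary
  R2 fires at height
  R1 fires at price
  R2 fires at scores
  => backward: BREAKING (5)
remaining Order differences; none change what is asked:
  field balance in record Money: tag 3 changed to 33 -> fires no rule on Order, leaving the asked answer as it is

backward: BREAKING [(attrs, R1), (audit.primary, R1), (height, R2), (price, R1), (scores, R2)]


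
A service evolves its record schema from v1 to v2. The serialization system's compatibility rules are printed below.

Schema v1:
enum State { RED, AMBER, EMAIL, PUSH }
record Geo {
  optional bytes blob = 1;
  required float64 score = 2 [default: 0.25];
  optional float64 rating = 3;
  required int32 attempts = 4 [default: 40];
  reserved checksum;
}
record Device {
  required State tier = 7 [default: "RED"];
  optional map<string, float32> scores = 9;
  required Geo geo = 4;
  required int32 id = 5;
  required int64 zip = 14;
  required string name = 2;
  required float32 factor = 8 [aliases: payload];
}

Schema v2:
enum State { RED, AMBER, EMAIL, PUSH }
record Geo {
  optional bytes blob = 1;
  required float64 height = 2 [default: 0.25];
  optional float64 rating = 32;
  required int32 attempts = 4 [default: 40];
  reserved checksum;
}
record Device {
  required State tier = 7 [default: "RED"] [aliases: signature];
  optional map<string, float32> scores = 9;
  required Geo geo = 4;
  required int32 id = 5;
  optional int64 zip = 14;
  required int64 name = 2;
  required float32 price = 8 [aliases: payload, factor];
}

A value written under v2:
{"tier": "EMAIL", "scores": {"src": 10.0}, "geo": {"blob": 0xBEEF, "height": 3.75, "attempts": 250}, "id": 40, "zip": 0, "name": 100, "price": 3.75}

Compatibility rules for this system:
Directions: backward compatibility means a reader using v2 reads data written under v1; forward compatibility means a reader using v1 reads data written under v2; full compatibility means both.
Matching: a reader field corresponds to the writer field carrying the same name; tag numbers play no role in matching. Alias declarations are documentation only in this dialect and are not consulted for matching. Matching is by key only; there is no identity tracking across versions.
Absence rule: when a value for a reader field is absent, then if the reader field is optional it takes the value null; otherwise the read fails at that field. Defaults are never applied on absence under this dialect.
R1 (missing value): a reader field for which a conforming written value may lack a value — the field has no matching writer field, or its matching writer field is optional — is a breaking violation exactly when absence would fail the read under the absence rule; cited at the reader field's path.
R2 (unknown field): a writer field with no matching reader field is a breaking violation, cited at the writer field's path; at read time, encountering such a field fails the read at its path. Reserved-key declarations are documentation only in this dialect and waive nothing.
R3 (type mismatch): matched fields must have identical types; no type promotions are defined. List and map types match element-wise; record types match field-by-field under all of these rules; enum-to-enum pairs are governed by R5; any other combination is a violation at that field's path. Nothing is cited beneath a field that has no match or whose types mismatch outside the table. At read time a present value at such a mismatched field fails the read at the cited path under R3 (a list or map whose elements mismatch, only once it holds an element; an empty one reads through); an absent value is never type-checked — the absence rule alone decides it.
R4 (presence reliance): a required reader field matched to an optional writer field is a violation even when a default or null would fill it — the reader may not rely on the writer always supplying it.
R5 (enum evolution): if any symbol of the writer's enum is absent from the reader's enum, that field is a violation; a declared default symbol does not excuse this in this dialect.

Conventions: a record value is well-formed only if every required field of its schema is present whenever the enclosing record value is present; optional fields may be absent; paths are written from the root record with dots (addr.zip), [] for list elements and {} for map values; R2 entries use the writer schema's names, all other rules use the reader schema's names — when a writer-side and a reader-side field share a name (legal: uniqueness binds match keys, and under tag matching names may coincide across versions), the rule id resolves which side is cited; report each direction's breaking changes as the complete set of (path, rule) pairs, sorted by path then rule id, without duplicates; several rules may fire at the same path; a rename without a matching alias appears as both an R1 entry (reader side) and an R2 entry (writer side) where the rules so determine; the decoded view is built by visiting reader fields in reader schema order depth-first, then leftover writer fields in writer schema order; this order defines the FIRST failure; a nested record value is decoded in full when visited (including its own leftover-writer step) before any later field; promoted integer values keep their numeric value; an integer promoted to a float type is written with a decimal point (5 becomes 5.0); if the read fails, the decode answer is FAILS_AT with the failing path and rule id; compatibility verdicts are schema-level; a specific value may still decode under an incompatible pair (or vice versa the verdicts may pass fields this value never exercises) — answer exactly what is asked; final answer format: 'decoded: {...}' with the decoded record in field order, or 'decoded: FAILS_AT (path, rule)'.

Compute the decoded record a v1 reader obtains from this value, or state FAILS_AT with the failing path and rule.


decoded: FAILS_AT (geo.score, R1)

each type pair in Device: writer, then reader
decode (reader v1):
  tier := "EMAIL"
  scores := {"src": 10.0}
  geo.blob := 0xBEEF
  read fails at geo.score under R1 (no fill)
  => FAILS_AT (geo.score, R1)
diffs on Device not affecting the asked answer:
  field name in record Device: type string changed to int64 -> a verdict-level change on Device — the shown value reads the same
  field rating in record Geo: tag 3 changed to 32 -> inert under this dialect — no rule fires on Device and the result does not move
  field zip in record Device: required changed to optional -> a verdict-level change on Device — the shown value reads the same
  renamed field factor to price in record Device (alias factor declared on the renamed field) -> a verdict-level change on Device — the shown value reads the same


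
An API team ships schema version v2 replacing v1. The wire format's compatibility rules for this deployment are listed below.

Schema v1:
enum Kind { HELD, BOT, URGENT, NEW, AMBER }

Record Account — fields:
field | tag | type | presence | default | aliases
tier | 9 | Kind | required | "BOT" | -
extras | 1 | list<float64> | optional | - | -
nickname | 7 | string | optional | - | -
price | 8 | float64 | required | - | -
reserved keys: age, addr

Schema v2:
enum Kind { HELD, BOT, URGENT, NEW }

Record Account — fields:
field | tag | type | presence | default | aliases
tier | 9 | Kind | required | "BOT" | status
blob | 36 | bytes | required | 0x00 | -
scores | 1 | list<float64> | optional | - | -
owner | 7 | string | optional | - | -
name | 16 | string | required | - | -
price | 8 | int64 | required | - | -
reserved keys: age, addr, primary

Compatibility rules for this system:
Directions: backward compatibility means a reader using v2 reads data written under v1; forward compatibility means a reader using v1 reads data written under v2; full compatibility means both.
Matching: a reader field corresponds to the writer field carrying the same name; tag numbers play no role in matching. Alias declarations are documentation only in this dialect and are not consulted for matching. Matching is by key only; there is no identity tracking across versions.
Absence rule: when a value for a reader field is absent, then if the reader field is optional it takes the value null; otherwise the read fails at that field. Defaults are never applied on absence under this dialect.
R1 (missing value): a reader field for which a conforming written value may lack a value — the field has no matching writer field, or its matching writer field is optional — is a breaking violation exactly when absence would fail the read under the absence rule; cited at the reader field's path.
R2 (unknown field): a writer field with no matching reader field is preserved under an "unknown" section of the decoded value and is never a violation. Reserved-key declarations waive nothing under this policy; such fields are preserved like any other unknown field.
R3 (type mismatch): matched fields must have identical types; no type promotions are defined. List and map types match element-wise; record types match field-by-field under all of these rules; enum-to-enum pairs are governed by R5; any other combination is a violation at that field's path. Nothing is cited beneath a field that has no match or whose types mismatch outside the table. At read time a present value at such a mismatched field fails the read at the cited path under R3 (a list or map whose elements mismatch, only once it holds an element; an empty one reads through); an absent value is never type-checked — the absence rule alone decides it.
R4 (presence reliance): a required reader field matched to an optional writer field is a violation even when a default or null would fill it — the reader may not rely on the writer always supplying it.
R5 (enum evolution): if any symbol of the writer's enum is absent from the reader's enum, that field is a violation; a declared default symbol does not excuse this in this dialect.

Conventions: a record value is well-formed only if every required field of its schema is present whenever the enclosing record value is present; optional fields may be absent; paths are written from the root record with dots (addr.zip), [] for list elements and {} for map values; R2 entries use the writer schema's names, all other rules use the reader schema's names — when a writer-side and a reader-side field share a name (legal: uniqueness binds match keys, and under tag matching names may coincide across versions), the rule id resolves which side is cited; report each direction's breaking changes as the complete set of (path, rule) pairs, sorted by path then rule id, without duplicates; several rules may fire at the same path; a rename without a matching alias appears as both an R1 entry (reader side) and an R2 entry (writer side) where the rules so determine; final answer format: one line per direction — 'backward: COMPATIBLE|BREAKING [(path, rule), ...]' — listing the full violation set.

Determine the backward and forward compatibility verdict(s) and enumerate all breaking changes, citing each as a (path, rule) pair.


each type pair in Account: writer, then reader
backward on Account — v2 reading data written by v1:
  Kind -> Kind, writer required: tier aligns to tier
  blob has no writer counterpart
  scores has no writer counterpart
  owner has no writer counterpart
  name has no writer counterpart
  float64 -> int64, writer required: price aligns to price
  leftover writer field: extras
  leftover writer field: nickname
  breaking: (blob, R1)
  breaking: (name, R1)
  breaking: (price, R3)
  breaking: (tier, R5)
  backward on Account therefore BREAKING (4)
forward on Account — v1 reading data written by v2:
  Kind -> Kind, writer required: tier aligns to tier
  extras has no writer counterpart
  nickname has no writer counterpart
  int64 -> float64, writer required: price aligns to price
  leftover writer field: blob
  leftover writer field: scores
  leftover writer field: owner
  leftover writer field: name
  breaking: (price, R3)
  forward on Account therefore BREAKING (1)

backward: BREAKING [(blob, R1), (name, R1), (price, R3), (tier, R5)]; forward: BREAKING [(price, R3)]
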